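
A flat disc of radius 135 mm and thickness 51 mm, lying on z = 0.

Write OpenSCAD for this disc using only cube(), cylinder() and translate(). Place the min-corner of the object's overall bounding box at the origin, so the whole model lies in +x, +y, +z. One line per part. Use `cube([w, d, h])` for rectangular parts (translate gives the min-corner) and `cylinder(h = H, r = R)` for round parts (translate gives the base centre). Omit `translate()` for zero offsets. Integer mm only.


translate([135, 135, 0]) cylinder(h = 51, r = 135);


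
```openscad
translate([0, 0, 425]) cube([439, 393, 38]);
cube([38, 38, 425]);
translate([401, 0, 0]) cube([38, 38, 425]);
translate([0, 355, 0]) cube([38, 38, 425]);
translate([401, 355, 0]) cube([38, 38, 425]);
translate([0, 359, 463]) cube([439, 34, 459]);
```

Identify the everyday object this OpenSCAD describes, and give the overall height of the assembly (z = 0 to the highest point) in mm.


A chair. The overall height is 922 mm.

A slab on four corner posts with a tall panel at the back — a chair. The seat slab sits at z = 425 with thickness 38, and the 459 mm backrest starts at the seat top, so the overall height is 425 + 38 + 459 = 922 mm.


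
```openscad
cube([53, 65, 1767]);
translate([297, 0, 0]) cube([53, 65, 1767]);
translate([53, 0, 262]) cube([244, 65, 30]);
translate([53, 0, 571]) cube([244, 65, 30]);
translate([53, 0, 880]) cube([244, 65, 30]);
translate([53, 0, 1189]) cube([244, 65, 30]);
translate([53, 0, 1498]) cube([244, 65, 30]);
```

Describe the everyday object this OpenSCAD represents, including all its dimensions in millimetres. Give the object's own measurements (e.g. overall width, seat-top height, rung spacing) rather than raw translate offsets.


A straight ladder. Two 53×65 mm vertical rails, 1767 mm tall, stand 350 mm apart (outside-to-outside) with their front faces coplanar on the −y side. 5 rungs, each 65 mm deep and 30 mm tall, span between the inner faces of the rails, front faces flush with the rails. The lowest rung's underside is at z = 262 mm and rungs are spaced 309 mm apart (underside to underside).


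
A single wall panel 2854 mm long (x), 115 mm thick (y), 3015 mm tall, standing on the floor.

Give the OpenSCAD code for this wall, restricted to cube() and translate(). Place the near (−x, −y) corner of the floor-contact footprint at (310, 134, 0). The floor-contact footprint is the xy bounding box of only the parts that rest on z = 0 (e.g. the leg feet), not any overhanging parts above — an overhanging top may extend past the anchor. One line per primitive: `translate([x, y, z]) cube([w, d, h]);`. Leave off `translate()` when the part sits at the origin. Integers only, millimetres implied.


translate([310, 134, 0]) cube([2854, 115, 3015]);


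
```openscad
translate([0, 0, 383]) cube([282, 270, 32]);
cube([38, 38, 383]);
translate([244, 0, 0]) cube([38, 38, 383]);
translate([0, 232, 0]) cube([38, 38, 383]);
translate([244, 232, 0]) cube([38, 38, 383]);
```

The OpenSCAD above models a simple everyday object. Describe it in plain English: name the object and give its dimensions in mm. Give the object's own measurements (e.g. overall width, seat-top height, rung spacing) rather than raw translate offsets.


A simple wooden stool: a rectangular seat 282 mm (x) by 270 mm (y), 32 mm thick, top face at z = 415 mm, on four square legs, each 38×38 mm in cross-section. The legs rest on z = 0, each flush with a corner of the seat.


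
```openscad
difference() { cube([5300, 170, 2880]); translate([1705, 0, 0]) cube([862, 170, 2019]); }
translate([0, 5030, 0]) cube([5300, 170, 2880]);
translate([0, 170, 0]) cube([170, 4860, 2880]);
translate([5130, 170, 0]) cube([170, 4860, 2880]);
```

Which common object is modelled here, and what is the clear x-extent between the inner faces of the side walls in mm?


A single room. The interior width is 4960 mm.

Four walls enclosing a rectangle with a door in the front wall — a room. Outside width 5300 minus two 170 mm walls gives 4960 mm.


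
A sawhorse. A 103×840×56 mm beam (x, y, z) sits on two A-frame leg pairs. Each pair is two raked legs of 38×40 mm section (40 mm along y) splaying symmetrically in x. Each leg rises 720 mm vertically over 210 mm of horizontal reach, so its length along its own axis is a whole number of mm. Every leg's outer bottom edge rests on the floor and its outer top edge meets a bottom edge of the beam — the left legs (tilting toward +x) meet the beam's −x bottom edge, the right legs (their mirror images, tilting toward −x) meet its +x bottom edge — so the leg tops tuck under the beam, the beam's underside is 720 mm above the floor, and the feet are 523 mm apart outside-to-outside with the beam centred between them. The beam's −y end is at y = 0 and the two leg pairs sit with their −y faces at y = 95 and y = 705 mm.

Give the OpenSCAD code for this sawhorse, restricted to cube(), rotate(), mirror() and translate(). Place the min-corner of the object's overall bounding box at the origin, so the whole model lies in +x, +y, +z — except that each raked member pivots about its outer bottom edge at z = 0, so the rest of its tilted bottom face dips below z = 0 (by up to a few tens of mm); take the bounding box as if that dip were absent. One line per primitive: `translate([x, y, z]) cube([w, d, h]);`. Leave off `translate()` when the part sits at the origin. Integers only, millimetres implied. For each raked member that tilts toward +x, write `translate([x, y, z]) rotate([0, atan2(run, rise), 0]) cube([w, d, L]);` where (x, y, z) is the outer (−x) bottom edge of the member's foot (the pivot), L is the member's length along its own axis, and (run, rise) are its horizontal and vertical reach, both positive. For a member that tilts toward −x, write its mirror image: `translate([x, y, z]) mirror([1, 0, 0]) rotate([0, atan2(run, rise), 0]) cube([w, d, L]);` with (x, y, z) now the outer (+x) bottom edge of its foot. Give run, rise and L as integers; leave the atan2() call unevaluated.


translate([210, 0, 720]) cube([103, 840, 56]);
translate([0, 95, 0]) rotate([0, atan2(210, 720), 0]) cube([38, 40, 750]);
translate([523, 95, 0]) mirror([1, 0, 0]) rotate([0, atan2(210, 720), 0]) cube([38, 40, 750]);
translate([0, 705, 0]) rotate([0, atan2(210, 720), 0]) cube([38, 40, 750]);
translate([523, 705, 0]) mirror([1, 0, 0]) rotate([0, atan2(210, 720), 0]) cube([38, 40, 750]);


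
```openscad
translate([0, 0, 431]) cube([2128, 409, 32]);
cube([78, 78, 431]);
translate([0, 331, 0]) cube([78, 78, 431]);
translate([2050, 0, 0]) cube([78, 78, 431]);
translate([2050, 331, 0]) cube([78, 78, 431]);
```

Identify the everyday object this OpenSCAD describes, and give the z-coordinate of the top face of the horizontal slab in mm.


A bench. The seat-top height is 463 mm.

A long slab on four corner posts — a bench. The slab sits at z = 431 with thickness 32, so the top is 431 + 32 = 463 mm.


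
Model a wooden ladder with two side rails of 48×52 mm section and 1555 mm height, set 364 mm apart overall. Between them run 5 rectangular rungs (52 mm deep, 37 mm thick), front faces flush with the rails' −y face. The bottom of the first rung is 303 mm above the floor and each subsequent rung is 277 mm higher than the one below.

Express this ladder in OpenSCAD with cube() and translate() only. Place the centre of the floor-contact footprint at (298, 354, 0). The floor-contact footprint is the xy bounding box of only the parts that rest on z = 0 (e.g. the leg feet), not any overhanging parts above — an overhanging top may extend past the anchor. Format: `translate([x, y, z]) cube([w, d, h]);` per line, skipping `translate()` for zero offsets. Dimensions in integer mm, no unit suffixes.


// rung span = 364 - 2*48 = 268
// rung[k] z = 303 + k*277
translate([116, 328, 0]) cube([48, 52, 1555]);
translate([432, 328, 0]) cube([48, 52, 1555]);
translate([164, 328, 303]) cube([268, 52, 37]);
translate([164, 328, 580]) cube([268, 52, 37]);
translate([164, 328, 857]) cube([268, 52, 37]);
translate([164, 328, 1134]) cube([268, 52, 37]);
translate([164, 328, 1411]) cube([268, 52, 37]);


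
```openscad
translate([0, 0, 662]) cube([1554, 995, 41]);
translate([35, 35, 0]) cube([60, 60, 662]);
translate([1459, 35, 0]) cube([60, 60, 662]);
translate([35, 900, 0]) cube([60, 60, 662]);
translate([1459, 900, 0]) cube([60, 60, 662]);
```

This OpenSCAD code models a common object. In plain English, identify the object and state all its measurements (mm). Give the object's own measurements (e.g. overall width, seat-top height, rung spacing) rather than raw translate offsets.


A rectangular dining table. The top is 1554×995×41 mm with its upper surface at z = 703 mm. It stands on four 60×60 mm square legs, each inset 35 mm from the nearest pair of top edges, running from the floor to the underside of the top.


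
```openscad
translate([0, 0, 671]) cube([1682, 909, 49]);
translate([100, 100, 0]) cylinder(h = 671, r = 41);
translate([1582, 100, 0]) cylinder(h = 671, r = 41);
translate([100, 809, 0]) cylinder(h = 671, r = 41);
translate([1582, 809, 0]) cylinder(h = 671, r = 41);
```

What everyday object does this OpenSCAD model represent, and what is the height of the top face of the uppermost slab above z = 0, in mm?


A table. The table height is 720 mm.

A 1682×909×49 slab sits at z = 671 on four Ø82 mm round legs — a table. The top surface is at 671 + 49 = 720 mm.


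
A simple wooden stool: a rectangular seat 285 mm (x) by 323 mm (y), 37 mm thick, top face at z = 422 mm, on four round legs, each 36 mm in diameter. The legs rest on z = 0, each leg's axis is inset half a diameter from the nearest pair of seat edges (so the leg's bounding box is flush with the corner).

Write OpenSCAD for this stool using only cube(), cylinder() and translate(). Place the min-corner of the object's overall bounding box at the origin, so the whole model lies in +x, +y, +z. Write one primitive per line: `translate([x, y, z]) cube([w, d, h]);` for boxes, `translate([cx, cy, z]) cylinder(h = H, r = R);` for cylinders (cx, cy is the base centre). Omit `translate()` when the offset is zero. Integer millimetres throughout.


translate([0, 0, 385]) cube([285, 323, 37]);
translate([18, 18, 0]) cylinder(h = 385, r = 18);
translate([267, 18, 0]) cylinder(h = 385, r = 18);
translate([18, 305, 0]) cylinder(h = 385, r = 18);
translate([267, 305, 0]) cylinder(h = 385, r = 18);


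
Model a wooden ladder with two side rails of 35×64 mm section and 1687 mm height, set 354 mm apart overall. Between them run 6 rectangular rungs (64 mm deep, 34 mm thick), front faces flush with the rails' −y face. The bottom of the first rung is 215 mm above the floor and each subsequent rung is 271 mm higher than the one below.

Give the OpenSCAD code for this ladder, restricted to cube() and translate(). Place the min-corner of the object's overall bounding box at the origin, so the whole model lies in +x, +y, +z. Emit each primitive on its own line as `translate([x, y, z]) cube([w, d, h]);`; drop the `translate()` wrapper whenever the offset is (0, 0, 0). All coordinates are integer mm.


cube([35, 64, 1687]);
translate([319, 0, 0]) cube([35, 64, 1687]);
translate([35, 0, 215]) cube([284, 64, 34]);
translate([35, 0, 486]) cube([284, 64, 34]);
translate([35, 0, 757]) cube([284, 64, 34]);
translate([35, 0, 1028]) cube([284, 64, 34]);
translate([35, 0, 1299]) cube([284, 64, 34]);
translate([35, 0, 1570]) cube([284, 64, 34]);


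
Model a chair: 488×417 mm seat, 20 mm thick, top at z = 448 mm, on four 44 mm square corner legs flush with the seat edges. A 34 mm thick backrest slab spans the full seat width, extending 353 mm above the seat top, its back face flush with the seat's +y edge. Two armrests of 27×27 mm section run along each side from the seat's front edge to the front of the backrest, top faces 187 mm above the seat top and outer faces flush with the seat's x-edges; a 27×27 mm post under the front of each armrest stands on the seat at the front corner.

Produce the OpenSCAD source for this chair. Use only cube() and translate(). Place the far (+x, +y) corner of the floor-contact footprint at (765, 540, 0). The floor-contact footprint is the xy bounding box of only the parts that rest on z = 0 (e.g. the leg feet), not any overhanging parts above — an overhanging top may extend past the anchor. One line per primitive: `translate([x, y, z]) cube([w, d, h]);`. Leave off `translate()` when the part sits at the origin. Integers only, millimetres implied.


translate([277, 123, 428]) cube([488, 417, 20]);
translate([277, 123, 0]) cube([44, 44, 428]);
translate([721, 123, 0]) cube([44, 44, 428]);
translate([277, 496, 0]) cube([44, 44, 428]);
translate([721, 496, 0]) cube([44, 44, 428]);
translate([277, 506, 448]) cube([488, 34, 353]);
translate([277, 123, 608]) cube([27, 383, 27]);
translate([738, 123, 608]) cube([27, 383, 27]);
translate([277, 123, 448]) cube([27, 27, 160]);
translate([738, 123, 448]) cube([27, 27, 160]);


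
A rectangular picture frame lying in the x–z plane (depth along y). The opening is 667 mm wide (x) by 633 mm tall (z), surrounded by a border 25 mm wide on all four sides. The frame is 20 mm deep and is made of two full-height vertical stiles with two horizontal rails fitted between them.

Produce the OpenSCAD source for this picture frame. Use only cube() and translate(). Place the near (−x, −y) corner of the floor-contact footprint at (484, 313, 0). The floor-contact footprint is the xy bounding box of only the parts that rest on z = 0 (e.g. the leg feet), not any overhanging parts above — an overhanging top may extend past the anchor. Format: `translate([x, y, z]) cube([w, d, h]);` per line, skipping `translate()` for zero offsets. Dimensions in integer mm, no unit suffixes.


translate([484, 313, 0]) cube([25, 20, 683]);
translate([1176, 313, 0]) cube([25, 20, 683]);
translate([509, 313, 0]) cube([667, 20, 25]);
translate([509, 313, 658]) cube([667, 20, 25]);


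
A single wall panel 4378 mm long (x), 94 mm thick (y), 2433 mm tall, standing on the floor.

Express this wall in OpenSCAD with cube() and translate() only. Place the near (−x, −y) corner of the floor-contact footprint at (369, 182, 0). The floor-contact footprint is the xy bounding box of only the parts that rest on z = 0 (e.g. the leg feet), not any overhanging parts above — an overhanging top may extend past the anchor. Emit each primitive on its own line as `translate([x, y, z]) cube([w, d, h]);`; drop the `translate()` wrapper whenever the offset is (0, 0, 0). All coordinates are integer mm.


translate([369, 182, 0]) cube([4378, 94, 2433]);


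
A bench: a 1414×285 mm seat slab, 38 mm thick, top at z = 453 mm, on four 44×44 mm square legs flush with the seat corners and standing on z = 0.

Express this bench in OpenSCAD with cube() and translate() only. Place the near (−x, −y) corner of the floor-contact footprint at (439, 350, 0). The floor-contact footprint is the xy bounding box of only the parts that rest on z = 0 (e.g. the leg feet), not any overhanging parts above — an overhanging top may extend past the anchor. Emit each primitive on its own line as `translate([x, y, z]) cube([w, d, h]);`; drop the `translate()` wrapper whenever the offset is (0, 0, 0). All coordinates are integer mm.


translate([439, 350, 415]) cube([1414, 285, 38]);
translate([439, 350, 0]) cube([44, 44, 415]);
translate([439, 591, 0]) cube([44, 44, 415]);
translate([1809, 350, 0]) cube([44, 44, 415]);
translate([1809, 591, 0]) cube([44, 44, 415]);


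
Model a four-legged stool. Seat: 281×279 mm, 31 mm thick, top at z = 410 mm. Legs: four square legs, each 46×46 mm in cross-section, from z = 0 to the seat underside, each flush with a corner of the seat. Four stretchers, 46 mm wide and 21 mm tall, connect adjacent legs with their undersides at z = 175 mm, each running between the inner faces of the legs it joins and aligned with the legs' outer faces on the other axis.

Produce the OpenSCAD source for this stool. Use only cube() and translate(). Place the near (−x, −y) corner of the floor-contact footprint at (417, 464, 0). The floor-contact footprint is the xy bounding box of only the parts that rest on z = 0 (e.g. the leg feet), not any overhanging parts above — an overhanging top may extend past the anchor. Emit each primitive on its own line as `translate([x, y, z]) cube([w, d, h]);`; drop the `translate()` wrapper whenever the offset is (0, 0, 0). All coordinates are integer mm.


translate([417, 464, 379]) cube([281, 279, 31]);
translate([417, 464, 0]) cube([46, 46, 379]);
translate([652, 464, 0]) cube([46, 46, 379]);
translate([417, 697, 0]) cube([46, 46, 379]);
translate([652, 697, 0]) cube([46, 46, 379]);
translate([463, 464, 175]) cube([189, 46, 21]);
translate([463, 697, 175]) cube([189, 46, 21]);
translate([417, 510, 175]) cube([46, 187, 21]);
translate([652, 510, 175]) cube([46, 187, 21]);


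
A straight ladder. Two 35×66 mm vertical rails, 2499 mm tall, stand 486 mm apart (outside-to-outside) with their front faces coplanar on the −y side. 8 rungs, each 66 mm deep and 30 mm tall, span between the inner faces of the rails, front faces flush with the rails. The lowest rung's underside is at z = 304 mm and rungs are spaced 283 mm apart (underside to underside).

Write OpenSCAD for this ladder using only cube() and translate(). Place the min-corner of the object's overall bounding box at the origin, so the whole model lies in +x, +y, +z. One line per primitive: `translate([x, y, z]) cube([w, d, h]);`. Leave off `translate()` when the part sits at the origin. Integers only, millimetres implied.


cube([35, 66, 2499]);
translate([451, 0, 0]) cube([35, 66, 2499]);
translate([35, 0, 304]) cube([416, 66, 30]);
translate([35, 0, 587]) cube([416, 66, 30]);
translate([35, 0, 870]) cube([416, 66, 30]);
translate([35, 0, 1153]) cube([416, 66, 30]);
translate([35, 0, 1436]) cube([416, 66, 30]);
translate([35, 0, 1719]) cube([416, 66, 30]);
translate([35, 0, 2002]) cube([416, 66, 30]);
translate([35, 0, 2285]) cube([416, 66, 30]);


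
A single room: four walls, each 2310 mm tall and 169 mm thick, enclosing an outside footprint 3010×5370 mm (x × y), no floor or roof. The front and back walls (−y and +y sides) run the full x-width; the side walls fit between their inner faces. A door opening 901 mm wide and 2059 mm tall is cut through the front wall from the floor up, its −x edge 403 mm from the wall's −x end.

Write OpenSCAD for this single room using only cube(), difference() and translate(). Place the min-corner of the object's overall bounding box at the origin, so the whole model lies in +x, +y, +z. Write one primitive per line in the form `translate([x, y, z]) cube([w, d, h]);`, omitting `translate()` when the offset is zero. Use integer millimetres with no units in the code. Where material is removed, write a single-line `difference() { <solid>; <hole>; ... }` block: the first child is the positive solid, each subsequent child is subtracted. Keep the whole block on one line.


difference() { cube([3010, 169, 2310]); translate([403, 0, 0]) cube([901, 169, 2059]); }
translate([0, 5201, 0]) cube([3010, 169, 2310]);
translate([0, 169, 0]) cube([169, 5032, 2310]);
translate([2841, 169, 0]) cube([169, 5032, 2310]);


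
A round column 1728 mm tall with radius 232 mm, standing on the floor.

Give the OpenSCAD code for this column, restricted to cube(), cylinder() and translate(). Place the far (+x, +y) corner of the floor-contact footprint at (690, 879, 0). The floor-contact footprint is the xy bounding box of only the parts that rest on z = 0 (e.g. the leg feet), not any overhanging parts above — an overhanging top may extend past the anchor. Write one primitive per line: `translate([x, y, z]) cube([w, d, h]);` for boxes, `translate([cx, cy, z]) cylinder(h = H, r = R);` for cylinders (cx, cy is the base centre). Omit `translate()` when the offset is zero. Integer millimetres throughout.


translate([458, 647, 0]) cylinder(h = 1728, r = 232);


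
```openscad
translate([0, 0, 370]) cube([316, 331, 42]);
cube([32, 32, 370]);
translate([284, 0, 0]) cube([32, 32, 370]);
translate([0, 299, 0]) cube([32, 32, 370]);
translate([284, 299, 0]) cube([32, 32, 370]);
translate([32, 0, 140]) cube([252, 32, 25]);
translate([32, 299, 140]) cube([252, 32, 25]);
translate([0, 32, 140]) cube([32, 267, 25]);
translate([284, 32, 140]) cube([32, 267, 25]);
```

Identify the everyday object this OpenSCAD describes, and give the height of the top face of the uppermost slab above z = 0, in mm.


A stool. The seat height is 412 mm.

A 316×331×42 slab at z = 370 on four corner posts — a stool. The seat top is 370 + 42 = 412 mm.


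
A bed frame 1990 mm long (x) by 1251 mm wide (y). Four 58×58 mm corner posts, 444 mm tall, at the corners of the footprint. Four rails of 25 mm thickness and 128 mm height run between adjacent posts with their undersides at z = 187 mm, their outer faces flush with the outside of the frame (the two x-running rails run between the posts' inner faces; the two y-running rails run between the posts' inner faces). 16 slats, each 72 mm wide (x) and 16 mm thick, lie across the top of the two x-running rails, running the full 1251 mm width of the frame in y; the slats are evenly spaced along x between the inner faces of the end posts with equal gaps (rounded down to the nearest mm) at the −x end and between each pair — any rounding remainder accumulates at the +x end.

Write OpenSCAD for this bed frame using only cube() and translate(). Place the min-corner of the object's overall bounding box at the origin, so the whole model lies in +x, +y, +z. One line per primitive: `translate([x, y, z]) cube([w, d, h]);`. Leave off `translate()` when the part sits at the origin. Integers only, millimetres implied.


// slat z = rail_z + rail_h = 187 + 128 = 315
// slat gap = ⌊(1874 − 16·72) / 17⌋ = 42
cube([58, 58, 444]);
translate([0, 1193, 0]) cube([58, 58, 444]);
translate([1932, 0, 0]) cube([58, 58, 444]);
translate([1932, 1193, 0]) cube([58, 58, 444]);
translate([58, 0, 187]) cube([1874, 25, 128]);
translate([58, 1226, 187]) cube([1874, 25, 128]);
translate([0, 58, 187]) cube([25, 1135, 128]);
translate([1965, 58, 187]) cube([25, 1135, 128]);
translate([100, 0, 315]) cube([72, 1251, 16]);
translate([214, 0, 315]) cube([72, 1251, 16]);
translate([328, 0, 315]) cube([72, 1251, 16]);
translate([442, 0, 315]) cube([72, 1251, 16]);
translate([556, 0, 315]) cube([72, 1251, 16]);
translate([670, 0, 315]) cube([72, 1251, 16]);
translate([784, 0, 315]) cube([72, 1251, 16]);
translate([898, 0, 315]) cube([72, 1251, 16]);
translate([1012, 0, 315]) cube([72, 1251, 16]);
translate([1126, 0, 315]) cube([72, 1251, 16]);
translate([1240, 0, 315]) cube([72, 1251, 16]);
translate([1354, 0, 315]) cube([72, 1251, 16]);
translate([1468, 0, 315]) cube([72, 1251, 16]);
translate([1582, 0, 315]) cube([72, 1251, 16]);
translate([1696, 0, 315]) cube([72, 1251, 16]);
translate([1810, 0, 315]) cube([72, 1251, 16]);


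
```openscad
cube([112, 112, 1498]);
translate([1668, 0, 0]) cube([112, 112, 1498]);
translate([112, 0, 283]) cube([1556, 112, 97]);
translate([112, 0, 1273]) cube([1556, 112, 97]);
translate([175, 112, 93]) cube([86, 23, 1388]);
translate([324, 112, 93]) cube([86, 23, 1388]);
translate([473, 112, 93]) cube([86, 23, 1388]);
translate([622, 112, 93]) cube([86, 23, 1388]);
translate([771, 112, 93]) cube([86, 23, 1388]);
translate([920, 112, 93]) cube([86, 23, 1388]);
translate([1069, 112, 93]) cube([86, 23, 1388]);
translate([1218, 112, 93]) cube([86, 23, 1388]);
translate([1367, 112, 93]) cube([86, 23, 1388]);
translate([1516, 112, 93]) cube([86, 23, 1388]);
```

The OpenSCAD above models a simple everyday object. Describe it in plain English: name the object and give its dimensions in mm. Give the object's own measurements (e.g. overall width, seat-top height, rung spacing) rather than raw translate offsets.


A fence section. Two 112×112 mm posts, 1498 mm tall, stand on the floor with a clear span of 1556 mm between their inner faces. Two horizontal rails of 112×97 mm section span the gap between the posts with their undersides at z = 283 mm and z = 1273 mm, flush with the posts' −y face. 10 pickets, each 86 mm wide, 23 mm thick and 1388 mm tall, are fixed to the +y face of the rails with their bottoms at z = 93 mm, spaced across the span with a 63 mm gap after the −x post and between neighbouring pickets, with 66 mm left before the +x post.


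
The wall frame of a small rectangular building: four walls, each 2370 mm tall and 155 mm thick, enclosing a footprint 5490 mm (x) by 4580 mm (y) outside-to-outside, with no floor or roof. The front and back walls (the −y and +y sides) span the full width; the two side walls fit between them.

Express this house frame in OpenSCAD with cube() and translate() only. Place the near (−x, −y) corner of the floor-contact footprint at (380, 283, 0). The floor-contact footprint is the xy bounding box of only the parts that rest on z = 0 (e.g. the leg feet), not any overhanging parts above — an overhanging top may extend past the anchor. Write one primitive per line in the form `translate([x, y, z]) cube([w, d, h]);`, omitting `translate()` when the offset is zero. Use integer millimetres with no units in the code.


translate([380, 283, 0]) cube([5490, 155, 2370]);
translate([380, 4708, 0]) cube([5490, 155, 2370]);
translate([380, 438, 0]) cube([155, 4270, 2370]);
translate([5715, 438, 0]) cube([155, 4270, 2370]);


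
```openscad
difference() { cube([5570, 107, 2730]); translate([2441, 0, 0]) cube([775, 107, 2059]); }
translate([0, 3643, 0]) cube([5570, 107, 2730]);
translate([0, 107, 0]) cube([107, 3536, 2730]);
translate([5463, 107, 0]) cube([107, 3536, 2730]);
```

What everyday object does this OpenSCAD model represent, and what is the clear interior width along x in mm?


A single room. The interior width is 5356 mm.

Four walls enclosing a rectangle with a door in the front wall — a room. Outside width 5570 minus two 107 mm walls gives 5356 mm.


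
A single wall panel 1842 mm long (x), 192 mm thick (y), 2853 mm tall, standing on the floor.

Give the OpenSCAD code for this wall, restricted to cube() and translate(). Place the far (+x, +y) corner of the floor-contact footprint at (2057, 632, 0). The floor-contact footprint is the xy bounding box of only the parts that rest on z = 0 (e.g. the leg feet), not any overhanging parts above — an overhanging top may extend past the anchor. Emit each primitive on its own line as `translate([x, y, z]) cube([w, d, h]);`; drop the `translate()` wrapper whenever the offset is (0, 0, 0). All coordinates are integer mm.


translate([215, 440, 0]) cube([1842, 192, 2853]);


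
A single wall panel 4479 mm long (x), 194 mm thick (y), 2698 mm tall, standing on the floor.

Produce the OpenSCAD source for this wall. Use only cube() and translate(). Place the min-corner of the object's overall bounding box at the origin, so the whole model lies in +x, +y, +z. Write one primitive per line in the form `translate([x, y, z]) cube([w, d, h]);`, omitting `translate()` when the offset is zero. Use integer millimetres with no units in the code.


cube([4479, 194, 2698]);


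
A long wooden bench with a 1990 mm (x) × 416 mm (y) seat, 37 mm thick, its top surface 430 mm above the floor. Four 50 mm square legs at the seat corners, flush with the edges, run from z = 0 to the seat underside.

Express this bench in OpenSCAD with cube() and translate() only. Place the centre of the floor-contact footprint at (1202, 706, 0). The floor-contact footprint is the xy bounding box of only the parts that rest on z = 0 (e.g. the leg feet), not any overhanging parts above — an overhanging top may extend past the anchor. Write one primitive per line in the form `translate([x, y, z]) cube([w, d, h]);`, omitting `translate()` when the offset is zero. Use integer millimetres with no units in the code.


// leg_h = 430 − 37 = 393
translate([207, 498, 393]) cube([1990, 416, 37]);
translate([207, 498, 0]) cube([50, 50, 393]);
translate([207, 864, 0]) cube([50, 50, 393]);
translate([2147, 498, 0]) cube([50, 50, 393]);
translate([2147, 864, 0]) cube([50, 50, 393]);


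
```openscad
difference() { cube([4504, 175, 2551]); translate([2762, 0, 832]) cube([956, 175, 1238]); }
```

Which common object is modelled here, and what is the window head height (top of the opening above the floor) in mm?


A wall with a window opening. The window head height is 2070 mm.

A wall with a rectangular opening subtracted — a window. Sill at z = 832, opening 1238 mm tall, so the head is at 832 + 1238 = 2070 mm.


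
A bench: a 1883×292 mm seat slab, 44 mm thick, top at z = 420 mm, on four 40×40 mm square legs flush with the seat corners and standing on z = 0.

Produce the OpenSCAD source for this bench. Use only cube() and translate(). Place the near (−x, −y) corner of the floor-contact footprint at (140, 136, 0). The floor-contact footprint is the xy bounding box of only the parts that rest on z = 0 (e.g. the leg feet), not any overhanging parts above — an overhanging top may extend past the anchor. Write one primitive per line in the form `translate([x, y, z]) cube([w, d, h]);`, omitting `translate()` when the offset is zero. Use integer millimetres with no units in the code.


// leg_h = 420 − 44 = 376
translate([140, 136, 376]) cube([1883, 292, 44]);
translate([140, 136, 0]) cube([40, 40, 376]);
translate([140, 388, 0]) cube([40, 40, 376]);
translate([1983, 136, 0]) cube([40, 40, 376]);
translate([1983, 388, 0]) cube([40, 40, 376]);


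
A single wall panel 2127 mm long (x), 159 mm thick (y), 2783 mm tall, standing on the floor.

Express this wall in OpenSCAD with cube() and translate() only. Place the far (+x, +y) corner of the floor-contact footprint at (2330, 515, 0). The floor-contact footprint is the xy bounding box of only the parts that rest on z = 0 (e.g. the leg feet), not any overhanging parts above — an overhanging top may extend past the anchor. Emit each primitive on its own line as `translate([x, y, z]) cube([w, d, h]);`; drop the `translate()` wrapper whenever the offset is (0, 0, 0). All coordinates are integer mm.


translate([203, 356, 0]) cube([2127, 159, 2783]);


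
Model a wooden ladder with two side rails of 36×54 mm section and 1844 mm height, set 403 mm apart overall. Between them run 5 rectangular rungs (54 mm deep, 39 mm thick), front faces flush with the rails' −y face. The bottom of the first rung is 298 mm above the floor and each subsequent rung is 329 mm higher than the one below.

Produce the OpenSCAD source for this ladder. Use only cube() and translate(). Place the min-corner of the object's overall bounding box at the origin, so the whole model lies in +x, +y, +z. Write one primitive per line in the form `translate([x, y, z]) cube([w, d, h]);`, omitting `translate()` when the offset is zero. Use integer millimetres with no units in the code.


cube([36, 54, 1844]);
translate([367, 0, 0]) cube([36, 54, 1844]);
translate([36, 0, 298]) cube([331, 54, 39]);
translate([36, 0, 627]) cube([331, 54, 39]);
translate([36, 0, 956]) cube([331, 54, 39]);
translate([36, 0, 1285]) cube([331, 54, 39]);
translate([36, 0, 1614]) cube([331, 54, 39]);


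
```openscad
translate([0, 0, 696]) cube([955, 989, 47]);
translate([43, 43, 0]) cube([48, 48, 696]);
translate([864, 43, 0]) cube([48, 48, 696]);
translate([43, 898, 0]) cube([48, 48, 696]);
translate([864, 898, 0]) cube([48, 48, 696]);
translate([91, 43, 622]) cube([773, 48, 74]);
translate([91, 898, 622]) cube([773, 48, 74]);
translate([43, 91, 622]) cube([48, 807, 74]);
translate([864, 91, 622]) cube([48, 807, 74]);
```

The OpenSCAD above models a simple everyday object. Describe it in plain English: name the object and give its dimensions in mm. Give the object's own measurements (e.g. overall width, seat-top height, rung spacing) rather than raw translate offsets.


A rectangular dining table. The top is 955×989×47 mm with its upper surface at z = 743 mm. It stands on four 48×48 mm square legs, each inset 43 mm from the nearest pair of top edges, running from the floor to the underside of the top. Four apron rails, 48 mm thick and 74 mm tall, run between adjacent legs with their top edges flush with the underside of the top and their outer faces flush with the legs' outer faces.


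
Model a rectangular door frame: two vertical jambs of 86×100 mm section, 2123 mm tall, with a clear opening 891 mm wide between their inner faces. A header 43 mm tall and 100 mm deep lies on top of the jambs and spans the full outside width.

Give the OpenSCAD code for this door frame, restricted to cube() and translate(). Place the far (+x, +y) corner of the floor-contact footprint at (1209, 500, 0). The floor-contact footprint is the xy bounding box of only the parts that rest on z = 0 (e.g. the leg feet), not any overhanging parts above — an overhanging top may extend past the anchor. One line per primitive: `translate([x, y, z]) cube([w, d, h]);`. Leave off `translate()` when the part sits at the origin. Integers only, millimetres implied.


translate([146, 400, 0]) cube([86, 100, 2123]);
translate([1123, 400, 0]) cube([86, 100, 2123]);
translate([146, 400, 2123]) cube([1063, 100, 43]);


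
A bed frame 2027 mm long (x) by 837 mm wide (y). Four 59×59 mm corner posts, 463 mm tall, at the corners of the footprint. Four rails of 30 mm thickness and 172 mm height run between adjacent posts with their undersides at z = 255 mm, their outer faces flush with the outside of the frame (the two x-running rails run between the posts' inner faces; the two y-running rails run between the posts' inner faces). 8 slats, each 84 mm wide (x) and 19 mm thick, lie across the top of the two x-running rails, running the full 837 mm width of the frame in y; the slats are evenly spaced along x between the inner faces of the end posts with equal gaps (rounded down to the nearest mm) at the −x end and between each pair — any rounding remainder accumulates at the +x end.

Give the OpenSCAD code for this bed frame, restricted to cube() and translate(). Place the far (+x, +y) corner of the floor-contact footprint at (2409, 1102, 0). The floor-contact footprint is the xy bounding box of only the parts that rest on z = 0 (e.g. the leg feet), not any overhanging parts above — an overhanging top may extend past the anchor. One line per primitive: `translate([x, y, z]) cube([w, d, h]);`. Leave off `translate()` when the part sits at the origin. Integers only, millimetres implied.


translate([382, 265, 0]) cube([59, 59, 463]);
translate([382, 1043, 0]) cube([59, 59, 463]);
translate([2350, 265, 0]) cube([59, 59, 463]);
translate([2350, 1043, 0]) cube([59, 59, 463]);
translate([441, 265, 255]) cube([1909, 30, 172]);
translate([441, 1072, 255]) cube([1909, 30, 172]);
translate([382, 324, 255]) cube([30, 719, 172]);
translate([2379, 324, 255]) cube([30, 719, 172]);
translate([578, 265, 427]) cube([84, 837, 19]);
translate([799, 265, 427]) cube([84, 837, 19]);
translate([1020, 265, 427]) cube([84, 837, 19]);
translate([1241, 265, 427]) cube([84, 837, 19]);
translate([1462, 265, 427]) cube([84, 837, 19]);
translate([1683, 265, 427]) cube([84, 837, 19]);
translate([1904, 265, 427]) cube([84, 837, 19]);
translate([2125, 265, 427]) cube([84, 837, 19]);


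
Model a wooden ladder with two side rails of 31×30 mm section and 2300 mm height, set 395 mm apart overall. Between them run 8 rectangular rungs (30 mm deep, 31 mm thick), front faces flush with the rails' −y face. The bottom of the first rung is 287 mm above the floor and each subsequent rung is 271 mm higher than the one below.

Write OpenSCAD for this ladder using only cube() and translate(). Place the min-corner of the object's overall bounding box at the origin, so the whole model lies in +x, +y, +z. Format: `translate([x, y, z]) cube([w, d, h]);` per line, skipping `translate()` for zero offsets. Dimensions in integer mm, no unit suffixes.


cube([31, 30, 2300]);
translate([364, 0, 0]) cube([31, 30, 2300]);
translate([31, 0, 287]) cube([333, 30, 31]);
translate([31, 0, 558]) cube([333, 30, 31]);
translate([31, 0, 829]) cube([333, 30, 31]);
translate([31, 0, 1100]) cube([333, 30, 31]);
translate([31, 0, 1371]) cube([333, 30, 31]);
translate([31, 0, 1642]) cube([333, 30, 31]);
translate([31, 0, 1913]) cube([333, 30, 31]);
translate([31, 0, 2184]) cube([333, 30, 31]);


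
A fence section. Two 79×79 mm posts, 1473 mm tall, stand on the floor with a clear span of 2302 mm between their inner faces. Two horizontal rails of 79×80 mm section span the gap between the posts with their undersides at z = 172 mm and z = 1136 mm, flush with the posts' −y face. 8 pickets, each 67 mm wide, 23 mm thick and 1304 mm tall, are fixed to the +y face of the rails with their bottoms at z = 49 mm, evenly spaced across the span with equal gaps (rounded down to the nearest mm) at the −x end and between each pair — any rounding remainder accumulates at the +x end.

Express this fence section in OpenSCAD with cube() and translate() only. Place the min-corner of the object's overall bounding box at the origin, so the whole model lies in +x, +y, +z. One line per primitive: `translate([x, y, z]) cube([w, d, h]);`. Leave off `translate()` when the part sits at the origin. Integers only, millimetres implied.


cube([79, 79, 1473]);
translate([2381, 0, 0]) cube([79, 79, 1473]);
translate([79, 0, 172]) cube([2302, 79, 80]);
translate([79, 0, 1136]) cube([2302, 79, 80]);
translate([275, 79, 49]) cube([67, 23, 1304]);
translate([538, 79, 49]) cube([67, 23, 1304]);
translate([801, 79, 49]) cube([67, 23, 1304]);
translate([1064, 79, 49]) cube([67, 23, 1304]);
translate([1327, 79, 49]) cube([67, 23, 1304]);
translate([1590, 79, 49]) cube([67, 23, 1304]);
translate([1853, 79, 49]) cube([67, 23, 1304]);
translate([2116, 79, 49]) cube([67, 23, 1304]);


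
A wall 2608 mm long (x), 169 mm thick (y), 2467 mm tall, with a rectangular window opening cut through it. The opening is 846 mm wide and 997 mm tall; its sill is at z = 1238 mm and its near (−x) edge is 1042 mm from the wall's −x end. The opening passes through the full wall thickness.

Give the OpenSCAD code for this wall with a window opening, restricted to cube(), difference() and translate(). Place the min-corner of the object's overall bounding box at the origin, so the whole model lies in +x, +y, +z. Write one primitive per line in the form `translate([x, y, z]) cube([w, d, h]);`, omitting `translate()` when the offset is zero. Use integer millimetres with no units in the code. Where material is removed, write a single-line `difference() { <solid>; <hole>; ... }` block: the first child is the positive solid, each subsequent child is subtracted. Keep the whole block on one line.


difference() { cube([2608, 169, 2467]); translate([1042, 0, 1238]) cube([846, 169, 997]); }


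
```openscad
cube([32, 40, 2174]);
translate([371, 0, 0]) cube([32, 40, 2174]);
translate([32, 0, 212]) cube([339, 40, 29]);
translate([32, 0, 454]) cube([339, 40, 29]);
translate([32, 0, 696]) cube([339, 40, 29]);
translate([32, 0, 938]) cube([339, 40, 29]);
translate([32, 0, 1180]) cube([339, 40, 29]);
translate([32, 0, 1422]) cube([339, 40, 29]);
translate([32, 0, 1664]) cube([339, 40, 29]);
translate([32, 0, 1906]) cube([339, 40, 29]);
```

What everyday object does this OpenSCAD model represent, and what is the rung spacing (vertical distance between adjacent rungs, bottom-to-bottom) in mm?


A ladder. The rung spacing is 242 mm.

Two tall 32×40 posts with 8 short bars between them — a ladder. Adjacent rungs sit at z = 212 and z = 454, so the spacing is 454 − 212 = 242 mm.


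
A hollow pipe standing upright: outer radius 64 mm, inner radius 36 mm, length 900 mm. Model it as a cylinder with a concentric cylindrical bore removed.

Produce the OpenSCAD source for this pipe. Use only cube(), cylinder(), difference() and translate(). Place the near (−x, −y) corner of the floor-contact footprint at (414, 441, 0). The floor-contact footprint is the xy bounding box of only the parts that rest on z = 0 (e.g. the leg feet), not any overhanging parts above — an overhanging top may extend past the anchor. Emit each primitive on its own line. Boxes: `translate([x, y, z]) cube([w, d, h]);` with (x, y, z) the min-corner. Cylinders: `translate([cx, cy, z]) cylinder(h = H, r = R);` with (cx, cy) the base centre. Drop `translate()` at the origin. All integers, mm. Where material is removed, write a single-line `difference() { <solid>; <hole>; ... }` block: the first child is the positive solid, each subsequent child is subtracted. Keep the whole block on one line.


difference() { translate([478, 505, 0]) cylinder(h = 900, r = 64); translate([478, 505, 0]) cylinder(h = 900, r = 36); }
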